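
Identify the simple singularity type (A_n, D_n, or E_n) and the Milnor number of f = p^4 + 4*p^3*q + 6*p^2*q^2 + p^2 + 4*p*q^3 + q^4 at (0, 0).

The Hessian of f at 0 has rank 1. Corank 1: A-series; mu = 3 gives A_3.

Type A_{3}, Milnor number mu = 3.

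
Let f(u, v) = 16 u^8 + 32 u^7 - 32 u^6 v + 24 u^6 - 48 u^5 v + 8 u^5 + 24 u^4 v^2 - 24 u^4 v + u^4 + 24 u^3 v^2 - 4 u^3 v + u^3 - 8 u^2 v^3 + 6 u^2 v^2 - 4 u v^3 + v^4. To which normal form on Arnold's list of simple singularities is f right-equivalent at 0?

E_{6}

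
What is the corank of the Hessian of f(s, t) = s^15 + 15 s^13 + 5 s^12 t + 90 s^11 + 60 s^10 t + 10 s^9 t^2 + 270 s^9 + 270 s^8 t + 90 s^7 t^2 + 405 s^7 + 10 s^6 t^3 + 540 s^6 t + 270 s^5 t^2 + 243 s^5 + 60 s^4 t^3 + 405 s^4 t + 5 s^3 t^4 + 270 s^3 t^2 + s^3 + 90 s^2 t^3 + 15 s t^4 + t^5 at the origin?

2

Hessian at 0 has rank 0.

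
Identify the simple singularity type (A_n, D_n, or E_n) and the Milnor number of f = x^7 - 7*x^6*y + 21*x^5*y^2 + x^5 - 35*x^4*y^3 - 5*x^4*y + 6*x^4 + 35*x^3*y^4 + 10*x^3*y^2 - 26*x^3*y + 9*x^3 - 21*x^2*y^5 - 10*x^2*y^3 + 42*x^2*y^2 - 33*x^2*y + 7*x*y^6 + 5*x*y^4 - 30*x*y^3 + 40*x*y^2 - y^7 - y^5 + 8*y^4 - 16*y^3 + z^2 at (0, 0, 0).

Type D8, Milnor number mu = 8.

The Hessian of f at 0 has rank 1. Corank 2; j^3 = (x - y)*(3*x - 4*y)^2 has shape L^2 M (L != M), so D-series; mu = 8 gives D_8.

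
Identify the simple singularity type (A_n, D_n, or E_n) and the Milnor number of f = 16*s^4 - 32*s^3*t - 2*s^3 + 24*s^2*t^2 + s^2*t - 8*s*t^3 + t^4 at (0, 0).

The Hessian of f at 0 has rank 0. Corank 2; j^3 = -s^2*(2*s - t) has shape L^2 M (L != M), so D-series; mu = 5 gives D_5.

Type D5, Milnor number mu = 5.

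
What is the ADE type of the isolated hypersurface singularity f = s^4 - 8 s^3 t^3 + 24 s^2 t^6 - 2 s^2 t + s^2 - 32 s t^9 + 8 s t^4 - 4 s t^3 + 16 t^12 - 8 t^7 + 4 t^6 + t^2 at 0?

A_1

The Hessian of f at 0 has rank 2. Corank 0: nondegenerate Morse point, so A_1.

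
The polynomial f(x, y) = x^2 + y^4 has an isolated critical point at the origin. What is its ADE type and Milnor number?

Type A_{3}, Milnor number mu = 3.

The Hessian of f at 0 is [[2, 0], [0, 0]] with rank 1, so corank 1. A Groebner basis of the Jacobian ideal J(f) in C{x,y} is {y^3, x}; counting standard monomials gives mu = 3. Corank 1: A-series; mu = 3 gives A_3.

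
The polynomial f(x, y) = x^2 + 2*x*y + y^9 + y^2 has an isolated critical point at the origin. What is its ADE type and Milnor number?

Type A_{8}, Milnor number mu = 8.

The Hessian of f at 0 is [[2, 2], [2, 2]] with rank 1, so corank 1. A Groebner basis of the Jacobian ideal J(f) in C{x,y} is {y^8, x + y}; counting standard monomials gives mu = 8. Corank 1: A-series; mu = 8 gives A_8.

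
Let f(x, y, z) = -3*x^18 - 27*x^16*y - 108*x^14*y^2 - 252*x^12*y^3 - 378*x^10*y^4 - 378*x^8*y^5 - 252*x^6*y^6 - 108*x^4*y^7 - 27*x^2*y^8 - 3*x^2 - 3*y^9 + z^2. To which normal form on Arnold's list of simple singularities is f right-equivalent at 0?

The Hessian of f at 0 has rank 2. Corank 1: A-series; mu = 8 gives A_8.

A_8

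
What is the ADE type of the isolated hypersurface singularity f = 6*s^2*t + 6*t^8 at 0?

The Hessian of f at 0 is [[0, 0], [0, 0]] with rank 0, so corank 2. A Groebner basis of the Jacobian ideal J(f) in C{s,t} is {s^2/8 + t^7, s^3, s*t}; counting standard monomials gives mu = 9. Corank 2; j^3 = 6*s^2*t has shape L^2 M (L != M), so D-series; mu = 9 gives D_9.

D9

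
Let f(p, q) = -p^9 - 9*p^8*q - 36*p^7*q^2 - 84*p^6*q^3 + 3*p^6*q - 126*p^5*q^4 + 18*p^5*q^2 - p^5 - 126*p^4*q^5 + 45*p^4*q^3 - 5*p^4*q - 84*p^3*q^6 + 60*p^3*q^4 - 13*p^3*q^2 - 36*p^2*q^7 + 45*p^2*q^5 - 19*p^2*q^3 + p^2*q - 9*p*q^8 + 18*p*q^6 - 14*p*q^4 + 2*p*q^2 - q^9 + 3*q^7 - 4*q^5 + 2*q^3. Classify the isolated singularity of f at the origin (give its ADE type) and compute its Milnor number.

The Hessian of f at 0 has rank 0. Corank 2; j^3 = q*(p^2 + 2*p*q + 2*q^2) splits into three distinct lines over C (the quadratic factor has nonzero discriminant), so D_4.

Type D4, Milnor number mu = 4.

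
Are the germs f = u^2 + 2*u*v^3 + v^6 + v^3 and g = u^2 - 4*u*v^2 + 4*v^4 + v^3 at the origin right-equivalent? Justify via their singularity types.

The Hessian of f at 0 has rank 1. Corank 1: A-series; mu = 2 gives A_2. The Hessian of g at 0 has rank 1. Corank 1: A-series; mu = 2 gives A_2. Both have type A_2, hence right-equivalent.

Yes.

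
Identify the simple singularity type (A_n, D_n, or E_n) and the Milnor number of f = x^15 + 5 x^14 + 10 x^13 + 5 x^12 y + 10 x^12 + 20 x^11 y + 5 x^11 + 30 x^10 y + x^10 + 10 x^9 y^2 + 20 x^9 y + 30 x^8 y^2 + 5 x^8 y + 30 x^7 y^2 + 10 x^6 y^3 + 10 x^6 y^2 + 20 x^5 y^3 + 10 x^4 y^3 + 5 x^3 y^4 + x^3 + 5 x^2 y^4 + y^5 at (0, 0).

Type E_{8}, Milnor number mu = 8.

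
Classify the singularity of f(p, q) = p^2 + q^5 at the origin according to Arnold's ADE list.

A_4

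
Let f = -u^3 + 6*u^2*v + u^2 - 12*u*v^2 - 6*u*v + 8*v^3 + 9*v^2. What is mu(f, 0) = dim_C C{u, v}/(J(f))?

2

The Hessian of f at 0 has rank 1. Corank 1: A-series; mu = 2 gives A_2.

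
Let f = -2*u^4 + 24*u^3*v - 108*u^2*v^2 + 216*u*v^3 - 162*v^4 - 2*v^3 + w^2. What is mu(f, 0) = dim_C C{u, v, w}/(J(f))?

6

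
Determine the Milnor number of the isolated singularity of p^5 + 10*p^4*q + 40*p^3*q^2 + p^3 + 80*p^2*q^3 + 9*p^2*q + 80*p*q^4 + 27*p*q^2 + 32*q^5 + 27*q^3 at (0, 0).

8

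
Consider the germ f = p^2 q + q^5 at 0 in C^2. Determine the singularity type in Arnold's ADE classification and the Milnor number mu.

Type D_6, Milnor number mu = 6.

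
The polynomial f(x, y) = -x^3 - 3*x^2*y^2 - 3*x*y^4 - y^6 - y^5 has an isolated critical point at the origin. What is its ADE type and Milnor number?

The Hessian of f at 0 is [[0, 0], [0, 0]] with rank 0, so corank 2. A Groebner basis of the Jacobian ideal J(f) in C{x,y} is {y^4, x^3, x^2/2 + x*y^2}; counting standard monomials gives mu = 8. Corank 2; j^3 = -x^3 is a perfect cube, so E-series; the 5-jet and mu = 8 give E_8.

Type E_{8}, Milnor number mu = 8.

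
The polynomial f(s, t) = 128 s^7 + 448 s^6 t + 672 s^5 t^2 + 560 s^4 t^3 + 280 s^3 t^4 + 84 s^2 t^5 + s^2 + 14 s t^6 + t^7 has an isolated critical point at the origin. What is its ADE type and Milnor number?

Type A_6, Milnor number mu = 6.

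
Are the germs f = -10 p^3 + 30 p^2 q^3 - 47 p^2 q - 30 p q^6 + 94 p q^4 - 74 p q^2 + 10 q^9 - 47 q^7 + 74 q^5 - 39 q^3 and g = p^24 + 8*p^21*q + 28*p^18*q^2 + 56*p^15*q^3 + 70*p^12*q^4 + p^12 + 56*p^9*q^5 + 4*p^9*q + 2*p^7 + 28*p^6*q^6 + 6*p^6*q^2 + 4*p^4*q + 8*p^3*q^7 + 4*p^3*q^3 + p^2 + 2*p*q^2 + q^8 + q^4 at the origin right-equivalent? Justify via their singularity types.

No.

The Hessian of f at 0 has rank 0. Corank 2; j^3 = -(2*p + 3*q)*(5*p^2 + 16*p*q + 13*q^2) splits into three distinct lines over C (the quadratic factor has nonzero discriminant), so D_4. The Hessian of g at 0 has rank 1. Corank 1: A-series; mu = 7 gives A_7. f is D_4 but g is A_7, hence not right-equivalent.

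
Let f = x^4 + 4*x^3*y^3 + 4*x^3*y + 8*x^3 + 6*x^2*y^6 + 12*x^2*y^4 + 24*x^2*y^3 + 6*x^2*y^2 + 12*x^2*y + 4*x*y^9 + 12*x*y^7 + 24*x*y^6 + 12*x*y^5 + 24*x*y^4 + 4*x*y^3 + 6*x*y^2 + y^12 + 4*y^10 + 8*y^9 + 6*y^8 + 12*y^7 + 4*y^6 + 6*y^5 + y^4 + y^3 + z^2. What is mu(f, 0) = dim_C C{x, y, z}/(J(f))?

6

The Hessian of f at 0 has rank 1. Corank 2; j^3 = (2*x + y)^3 is a perfect cube, so E-series; the 4-jet and mu = 6 give E_6.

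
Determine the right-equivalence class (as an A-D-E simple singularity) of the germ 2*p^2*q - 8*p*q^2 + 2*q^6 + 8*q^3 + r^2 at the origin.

D_7

The Hessian of f at 0 has rank 1. Corank 2; j^3 = 2*q*(p - 2*q)^2 has shape L^2 M (L != M), so D-series; mu = 7 gives D_7.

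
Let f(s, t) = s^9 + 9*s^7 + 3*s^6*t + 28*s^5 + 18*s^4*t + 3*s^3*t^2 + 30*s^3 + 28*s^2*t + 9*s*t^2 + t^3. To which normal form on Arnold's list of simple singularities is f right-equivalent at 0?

The Hessian of f at 0 has rank 0. Corank 2; j^3 = (3*s + t)*(10*s^2 + 6*s*t + t^2) splits into three distinct lines over C (the quadratic factor has nonzero discriminant), so D_4.

D4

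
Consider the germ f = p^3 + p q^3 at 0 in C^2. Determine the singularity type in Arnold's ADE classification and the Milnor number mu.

Type E_7, Milnor number mu = 7.

The Hessian of f at 0 is [[0, 0], [0, 0]] with rank 0, so corank 2. A Groebner basis of the Jacobian ideal J(f) in C{p,q} is {p^3, p*q^2, 3*p^2 + q^3}; counting standard monomials gives mu = 7. Corank 2; j^3 = p^3 is a perfect cube, so E-series; the 4-jet and mu = 7 give E_7.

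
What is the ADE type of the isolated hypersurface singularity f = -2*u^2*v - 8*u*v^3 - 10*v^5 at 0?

D_{6}

The Hessian of f at 0 is [[0, 0], [0, 0]] with rank 0, so corank 2. A Groebner basis of the Jacobian ideal J(f) in C{u,v} is {u^3, u^2*v, -2*u^2 + u*v^2, u*v/2 + v^3}; counting standard monomials gives mu = 6. Corank 2; j^3 = -2*u^2*v has shape L^2 M (L != M), so D-series; mu = 6 gives D_6.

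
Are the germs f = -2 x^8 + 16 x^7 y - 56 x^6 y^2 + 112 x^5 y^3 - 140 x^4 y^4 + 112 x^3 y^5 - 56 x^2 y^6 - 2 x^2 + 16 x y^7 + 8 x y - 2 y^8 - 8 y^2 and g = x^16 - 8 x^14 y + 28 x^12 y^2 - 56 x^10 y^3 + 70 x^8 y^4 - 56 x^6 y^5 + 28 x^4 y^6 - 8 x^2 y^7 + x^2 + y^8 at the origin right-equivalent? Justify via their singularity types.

Yes.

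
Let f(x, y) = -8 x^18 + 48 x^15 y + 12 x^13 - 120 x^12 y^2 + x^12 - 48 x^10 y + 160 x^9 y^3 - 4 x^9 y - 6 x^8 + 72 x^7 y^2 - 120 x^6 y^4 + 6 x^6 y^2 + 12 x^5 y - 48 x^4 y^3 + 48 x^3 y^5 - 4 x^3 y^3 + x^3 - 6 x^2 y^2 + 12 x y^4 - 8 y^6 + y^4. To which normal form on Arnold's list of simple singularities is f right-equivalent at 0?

The Hessian of f at 0 has rank 0. Corank 2; j^3 = x^3 is a perfect cube, so E-series; the 4-jet and mu = 6 give E_6.

E_6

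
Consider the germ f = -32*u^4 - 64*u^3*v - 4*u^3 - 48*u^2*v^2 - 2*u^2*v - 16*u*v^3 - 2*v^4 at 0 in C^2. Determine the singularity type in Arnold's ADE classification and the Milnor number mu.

The Hessian of f at 0 is [[0, 0], [0, 0]] with rank 0, so corank 2. A Groebner basis of the Jacobian ideal J(f) in C{u,v} is {u*v^2, -u*v/8 + v^3, u^2 + u*v/2}; counting standard monomials gives mu = 5. Corank 2; j^3 = -2*u^2*(2*u + v) has shape L^2 M (L != M), so D-series; mu = 5 gives D_5.

Type D5, Milnor number mu = 5.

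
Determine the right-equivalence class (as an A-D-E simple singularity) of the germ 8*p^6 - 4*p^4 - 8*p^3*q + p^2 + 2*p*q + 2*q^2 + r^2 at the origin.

A_{1}

The Hessian of f at 0 is [[2, 2, 0], [2, 4, 0], [0, 0, 2]] with rank 3, so corank 0. A Groebner basis of the Jacobian ideal J(f) in C{p,q,r} is {p, q, r}; counting standard monomials gives mu = 1. Corank 0: nondegenerate Morse point, so A_1.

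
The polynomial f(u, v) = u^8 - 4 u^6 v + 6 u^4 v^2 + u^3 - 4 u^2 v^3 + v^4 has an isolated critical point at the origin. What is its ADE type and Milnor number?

Type E_{6}, Milnor number mu = 6.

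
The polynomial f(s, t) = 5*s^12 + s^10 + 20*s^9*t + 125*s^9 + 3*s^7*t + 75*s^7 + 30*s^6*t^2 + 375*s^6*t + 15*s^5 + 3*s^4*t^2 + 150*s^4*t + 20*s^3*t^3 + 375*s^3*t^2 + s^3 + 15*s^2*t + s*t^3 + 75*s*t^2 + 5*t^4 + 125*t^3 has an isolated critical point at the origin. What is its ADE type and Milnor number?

Type E_7, Milnor number mu = 7.

The Hessian of f at 0 is [[0, 0], [0, 0]] with rank 0, so corank 2. A Groebner basis of the Jacobian ideal J(f) in C{s,t} is {s^3 + 15*s^2*t + 750*s^2 + 7500*s*t + 18750*t^2, -15*s^2 + s*t^2 - 150*s*t - 375*t^2, 3*s^2 + 30*s*t + t^3 + 75*t^2}; counting standard monomials gives mu = 7. Corank 2; j^3 = (s + 5*t)^3 is a perfect cube, so E-series; the 4-jet and mu = 7 give E_7.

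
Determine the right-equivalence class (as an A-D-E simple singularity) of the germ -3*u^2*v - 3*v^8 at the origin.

The Hessian of f at 0 has rank 0. Corank 2; j^3 = -3*u^2*v has shape L^2 M (L != M), so D-series; mu = 9 gives D_9.

D_9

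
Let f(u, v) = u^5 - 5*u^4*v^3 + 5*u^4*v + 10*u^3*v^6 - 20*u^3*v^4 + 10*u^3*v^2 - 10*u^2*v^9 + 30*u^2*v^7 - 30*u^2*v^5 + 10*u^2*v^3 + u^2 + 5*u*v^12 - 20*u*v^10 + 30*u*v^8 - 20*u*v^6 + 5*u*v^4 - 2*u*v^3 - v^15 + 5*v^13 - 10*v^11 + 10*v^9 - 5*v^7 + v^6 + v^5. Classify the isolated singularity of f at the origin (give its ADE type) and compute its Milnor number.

Type A4, Milnor number mu = 4.

The Hessian of f at 0 has rank 1. Corank 1: A-series; mu = 4 gives A_4.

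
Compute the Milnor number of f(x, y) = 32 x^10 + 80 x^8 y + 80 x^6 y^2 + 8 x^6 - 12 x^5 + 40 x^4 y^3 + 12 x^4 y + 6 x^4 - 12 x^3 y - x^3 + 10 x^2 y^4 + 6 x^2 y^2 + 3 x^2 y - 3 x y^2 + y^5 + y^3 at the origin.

The Hessian of f at 0 has rank 0. Corank 2; j^3 = -(x - y)^3 is a perfect cube, so E-series; the 5-jet and mu = 8 give E_8.

8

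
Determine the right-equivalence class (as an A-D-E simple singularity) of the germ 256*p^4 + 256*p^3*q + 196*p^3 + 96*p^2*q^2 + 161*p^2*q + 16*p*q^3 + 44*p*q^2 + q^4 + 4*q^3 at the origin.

D_5

The Hessian of f at 0 has rank 0. Corank 2; j^3 = (4*p + q)*(7*p + 2*q)^2 has shape L^2 M (L != M), so D-series; mu = 5 gives D_5.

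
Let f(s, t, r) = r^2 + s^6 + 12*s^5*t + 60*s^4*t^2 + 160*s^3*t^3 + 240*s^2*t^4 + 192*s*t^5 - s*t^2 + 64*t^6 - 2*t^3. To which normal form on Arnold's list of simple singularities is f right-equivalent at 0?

D7

The Hessian of f at 0 is [[0, 0, 0], [0, 0, 0], [0, 0, 2]] with rank 1, so corank 2. A Groebner basis of the Jacobian ideal J(f) in C{s,t,r} is {s^5 - t^2/6, t^3, s*t + 2*t^2, r}; counting standard monomials gives mu = 7. Corank 2; j^3 = -t^2*(s + 2*t) has shape L^2 M (L != M), so D-series; mu = 7 gives D_7.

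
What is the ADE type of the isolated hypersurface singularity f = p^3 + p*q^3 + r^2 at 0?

The Hessian of f at 0 is [[0, 0, 0], [0, 0, 0], [0, 0, 2]] with rank 1, so corank 2. A Groebner basis of the Jacobian ideal J(f) in C{p,q,r} is {p^3, p*q^2, 3*p^2 + q^3, r}; counting standard monomials gives mu = 7. Corank 2; j^3 = p^3 is a perfect cube, so E-series; the 4-jet and mu = 7 give E_7.

E7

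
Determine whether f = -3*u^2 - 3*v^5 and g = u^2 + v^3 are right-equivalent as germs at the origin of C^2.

No.

The Hessian of f at 0 has rank 1. Corank 1: A-series; mu = 4 gives A_4. The Hessian of g at 0 has rank 1. Corank 1: A-series; mu = 2 gives A_2. f is A_4 but g is A_2, hence not right-equivalent.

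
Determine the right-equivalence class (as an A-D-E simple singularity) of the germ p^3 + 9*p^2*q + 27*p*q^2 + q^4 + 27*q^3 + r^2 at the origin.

E6

The Hessian of f at 0 is [[0, 0, 0], [0, 0, 0], [0, 0, 2]] with rank 1, so corank 2. A Groebner basis of the Jacobian ideal J(f) in C{p,q,r} is {q^3, p^2 + 6*p*q + 9*q^2, r}; counting standard monomials gives mu = 6. Corank 2; j^3 = (p + 3*q)^3 is a perfect cube, so E-series; the 4-jet and mu = 6 give E_6.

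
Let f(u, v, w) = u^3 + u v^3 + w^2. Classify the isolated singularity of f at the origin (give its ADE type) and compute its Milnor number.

Type E_{7}, Milnor number mu = 7.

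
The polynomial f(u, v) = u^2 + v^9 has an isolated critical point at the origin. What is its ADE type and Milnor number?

The Hessian of f at 0 is [[2, 0], [0, 0]] with rank 1, so corank 1. A Groebner basis of the Jacobian ideal J(f) in C{u,v} is {v^8, u}; counting standard monomials gives mu = 8. Corank 1: A-series; mu = 8 gives A_8.

Type A8, Milnor number mu = 8.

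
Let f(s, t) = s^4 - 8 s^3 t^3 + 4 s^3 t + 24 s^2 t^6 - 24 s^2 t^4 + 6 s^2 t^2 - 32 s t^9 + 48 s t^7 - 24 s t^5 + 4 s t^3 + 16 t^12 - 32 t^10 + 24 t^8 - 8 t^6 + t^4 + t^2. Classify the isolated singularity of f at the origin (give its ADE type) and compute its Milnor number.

The Hessian of f at 0 has rank 1. Corank 1: A-series; mu = 3 gives A_3.

Type A_3, Milnor number mu = 3.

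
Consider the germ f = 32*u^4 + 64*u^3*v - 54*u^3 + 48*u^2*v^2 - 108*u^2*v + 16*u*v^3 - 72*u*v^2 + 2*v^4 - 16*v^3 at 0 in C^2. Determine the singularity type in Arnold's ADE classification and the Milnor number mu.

The Hessian of f at 0 is [[0, 0], [0, 0]] with rank 0, so corank 2. A Groebner basis of the Jacobian ideal J(f) in C{u,v} is {v^4, u*v^2 + 11*v^3/18, u^2 + 4*u*v/3 + 4*v^2/9}; counting standard monomials gives mu = 6. Corank 2; j^3 = -2*(3*u + 2*v)^3 is a perfect cube, so E-series; the 4-jet and mu = 6 give E_6.

Type E_{6}, Milnor number mu = 6.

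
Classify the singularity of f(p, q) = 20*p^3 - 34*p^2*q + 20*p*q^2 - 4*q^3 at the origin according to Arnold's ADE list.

The Hessian of f at 0 is [[0, 0], [0, 0]] with rank 0, so corank 2. A Groebner basis of the Jacobian ideal J(f) in C{p,q} is {q^3, p^2 - 2*q^2/11, p*q - 5*q^2/11}; counting standard monomials gives mu = 4. Corank 2; j^3 = 2*(2*p - q)*(5*p^2 - 6*p*q + 2*q^2) splits into three distinct lines over C (the quadratic factor has nonzero discriminant), so D_4.

D4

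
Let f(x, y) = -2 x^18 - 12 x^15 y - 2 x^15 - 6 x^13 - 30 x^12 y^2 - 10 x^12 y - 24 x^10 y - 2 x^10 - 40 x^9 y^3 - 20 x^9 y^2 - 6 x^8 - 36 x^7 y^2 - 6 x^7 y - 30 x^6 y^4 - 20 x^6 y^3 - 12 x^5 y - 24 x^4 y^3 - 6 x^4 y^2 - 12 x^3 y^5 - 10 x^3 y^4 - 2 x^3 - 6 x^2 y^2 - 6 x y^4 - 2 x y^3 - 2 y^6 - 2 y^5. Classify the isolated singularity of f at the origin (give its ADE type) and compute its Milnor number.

The Hessian of f at 0 is [[0, 0], [0, 0]] with rank 0, so corank 2. A Groebner basis of the Jacobian ideal J(f) in C{x,y} is {-x^2 + y^4 - y^3/3, x^3, x^2*y + x^2/3 + y^3/9, x^2 + x*y^2 + y^3/3}; counting standard monomials gives mu = 7. Corank 2; j^3 = -2*x^3 is a perfect cube, so E-series; the 4-jet and mu = 7 give E_7.

Type E_{7}, Milnor number mu = 7.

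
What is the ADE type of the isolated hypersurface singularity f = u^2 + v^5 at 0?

The Hessian of f at 0 is [[2, 0], [0, 0]] with rank 1, so corank 1. A Groebner basis of the Jacobian ideal J(f) in C{u,v} is {v^4, u}; counting standard monomials gives mu = 4. Corank 1: A-series; mu = 4 gives A_4.

A_4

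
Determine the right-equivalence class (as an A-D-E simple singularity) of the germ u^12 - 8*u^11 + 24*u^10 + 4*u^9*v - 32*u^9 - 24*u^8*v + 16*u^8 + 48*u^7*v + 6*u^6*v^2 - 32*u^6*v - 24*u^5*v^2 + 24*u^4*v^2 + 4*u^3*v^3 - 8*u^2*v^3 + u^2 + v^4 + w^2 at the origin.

A_3

The Hessian of f at 0 is [[2, 0, 0], [0, 0, 0], [0, 0, 2]] with rank 2, so corank 1. A Groebner basis of the Jacobian ideal J(f) in C{u,v,w} is {v^3, u, w}; counting standard monomials gives mu = 3. Corank 1: A-series; mu = 3 gives A_3.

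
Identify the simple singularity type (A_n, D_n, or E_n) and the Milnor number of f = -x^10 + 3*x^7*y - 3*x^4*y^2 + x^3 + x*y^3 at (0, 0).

Type E7, Milnor number mu = 7.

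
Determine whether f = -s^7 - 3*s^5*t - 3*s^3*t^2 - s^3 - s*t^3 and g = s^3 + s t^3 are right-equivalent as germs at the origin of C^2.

Yes.

The Hessian of f at 0 has rank 0. Corank 2; j^3 = -s^3 is a perfect cube, so E-series; the 4-jet and mu = 7 give E_7. The Hessian of g at 0 has rank 0. Corank 2; j^3 = s^3 is a perfect cube, so E-series; the 4-jet and mu = 7 give E_7. Both have type E_7, hence right-equivalent.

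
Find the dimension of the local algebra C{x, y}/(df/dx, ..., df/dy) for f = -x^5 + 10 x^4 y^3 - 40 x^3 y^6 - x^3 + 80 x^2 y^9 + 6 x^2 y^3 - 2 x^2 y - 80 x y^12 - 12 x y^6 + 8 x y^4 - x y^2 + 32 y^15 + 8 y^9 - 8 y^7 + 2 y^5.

6

The Hessian of f at 0 has rank 0. Corank 2; j^3 = -x*(x + y)^2 has shape L^2 M (L != M), so D-series; mu = 6 gives D_6.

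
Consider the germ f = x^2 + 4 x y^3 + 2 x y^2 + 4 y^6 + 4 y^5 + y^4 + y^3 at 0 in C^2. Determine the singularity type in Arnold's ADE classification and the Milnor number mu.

The Hessian of f at 0 is [[2, 0], [0, 0]] with rank 1, so corank 1. A Groebner basis of the Jacobian ideal J(f) in C{x,y} is {y^2, x}; counting standard monomials gives mu = 2. Corank 1: A-series; mu = 2 gives A_2.

Type A_2, Milnor number mu = 2.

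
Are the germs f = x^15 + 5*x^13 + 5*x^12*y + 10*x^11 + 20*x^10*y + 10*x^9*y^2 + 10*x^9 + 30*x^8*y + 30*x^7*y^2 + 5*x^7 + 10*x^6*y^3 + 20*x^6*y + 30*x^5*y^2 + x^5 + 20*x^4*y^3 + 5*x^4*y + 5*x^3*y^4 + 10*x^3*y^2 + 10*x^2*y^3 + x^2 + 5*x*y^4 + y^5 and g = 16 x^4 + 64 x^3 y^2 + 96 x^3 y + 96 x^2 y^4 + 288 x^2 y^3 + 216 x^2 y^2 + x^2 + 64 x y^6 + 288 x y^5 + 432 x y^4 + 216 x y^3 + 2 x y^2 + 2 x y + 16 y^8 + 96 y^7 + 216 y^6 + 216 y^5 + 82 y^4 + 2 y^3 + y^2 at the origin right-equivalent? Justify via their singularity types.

The Hessian of f at 0 has rank 1. Corank 1: A-series; mu = 4 gives A_4. The Hessian of g at 0 has rank 1. Corank 1: A-series; mu = 3 gives A_3. f is A_4 but g is A_3, hence not right-equivalent.

No.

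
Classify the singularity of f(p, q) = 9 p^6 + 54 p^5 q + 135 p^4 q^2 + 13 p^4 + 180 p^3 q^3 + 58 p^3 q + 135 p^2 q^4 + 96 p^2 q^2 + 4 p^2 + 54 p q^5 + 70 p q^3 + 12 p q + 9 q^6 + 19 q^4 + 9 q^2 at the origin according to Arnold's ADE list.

The Hessian of f at 0 has rank 1. Corank 1: A-series; mu = 3 gives A_3.

A3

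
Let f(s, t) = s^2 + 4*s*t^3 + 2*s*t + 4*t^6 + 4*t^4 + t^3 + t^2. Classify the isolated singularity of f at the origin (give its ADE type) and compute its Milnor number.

Type A_2, Milnor number mu = 2.

The Hessian of f at 0 is [[2, 2], [2, 2]] with rank 1, so corank 1. A Groebner basis of the Jacobian ideal J(f) in C{s,t} is {t^2, s + t}; counting standard monomials gives mu = 2. Corank 1: A-series; mu = 2 gives A_2.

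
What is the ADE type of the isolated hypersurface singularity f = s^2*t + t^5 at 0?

D_{6}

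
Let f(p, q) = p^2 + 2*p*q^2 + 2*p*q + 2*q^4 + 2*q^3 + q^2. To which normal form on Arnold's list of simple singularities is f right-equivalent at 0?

The Hessian of f at 0 is [[2, 2], [2, 2]] with rank 1, so corank 1. A Groebner basis of the Jacobian ideal J(f) in C{p,q} is {p^2 + p + q, p*q - p - q, p + q^2 + q}; counting standard monomials gives mu = 3. Corank 1: A-series; mu = 3 gives A_3.

A_3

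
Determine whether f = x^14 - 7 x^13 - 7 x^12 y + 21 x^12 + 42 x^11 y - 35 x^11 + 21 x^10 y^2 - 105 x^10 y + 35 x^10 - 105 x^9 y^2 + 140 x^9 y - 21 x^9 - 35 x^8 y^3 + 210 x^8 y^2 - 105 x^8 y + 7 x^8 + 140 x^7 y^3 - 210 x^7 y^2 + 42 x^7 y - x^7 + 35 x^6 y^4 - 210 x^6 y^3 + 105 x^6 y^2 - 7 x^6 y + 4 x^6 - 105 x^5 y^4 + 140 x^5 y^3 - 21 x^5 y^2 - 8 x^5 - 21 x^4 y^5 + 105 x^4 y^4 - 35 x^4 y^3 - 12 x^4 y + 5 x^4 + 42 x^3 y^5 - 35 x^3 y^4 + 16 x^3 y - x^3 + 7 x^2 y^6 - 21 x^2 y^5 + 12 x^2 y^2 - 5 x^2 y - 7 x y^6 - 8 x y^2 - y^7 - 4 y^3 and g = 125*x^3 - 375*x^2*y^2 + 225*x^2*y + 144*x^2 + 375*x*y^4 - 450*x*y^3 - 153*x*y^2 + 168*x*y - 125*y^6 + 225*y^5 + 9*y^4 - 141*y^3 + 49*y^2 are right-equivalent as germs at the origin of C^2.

No.

The Hessian of f at 0 has rank 0. Corank 2; j^3 = -(x + y)*(x + 2*y)^2 has shape L^2 M (L != M), so D-series; mu = 8 gives D_8. The Hessian of g at 0 has rank 1. Corank 1: A-series; mu = 2 gives A_2. f is D_8 but g is A_2, hence not right-equivalent.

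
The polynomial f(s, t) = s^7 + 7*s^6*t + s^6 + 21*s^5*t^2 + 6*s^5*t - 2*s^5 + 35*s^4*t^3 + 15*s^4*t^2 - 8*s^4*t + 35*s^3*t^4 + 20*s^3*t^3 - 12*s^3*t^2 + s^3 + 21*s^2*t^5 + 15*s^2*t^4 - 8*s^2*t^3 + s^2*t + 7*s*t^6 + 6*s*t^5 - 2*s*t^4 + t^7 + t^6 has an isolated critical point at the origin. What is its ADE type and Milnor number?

Type D_7, Milnor number mu = 7.

The Hessian of f at 0 is [[0, 0], [0, 0]] with rank 0, so corank 2. A Groebner basis of the Jacobian ideal J(f) in C{s,t} is {-s^2 - s*t + t^4, s^3, s^2*t, s^2/6 + s*t^2}; counting standard monomials gives mu = 7. Corank 2; j^3 = s^2*(s + t) has shape L^2 M (L != M), so D-series; mu = 7 gives D_7.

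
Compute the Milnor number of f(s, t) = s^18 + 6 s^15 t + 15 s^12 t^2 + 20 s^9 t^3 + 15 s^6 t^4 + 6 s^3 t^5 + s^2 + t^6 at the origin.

5

The Hessian of f at 0 has rank 1. Corank 1: A-series; mu = 5 gives A_5.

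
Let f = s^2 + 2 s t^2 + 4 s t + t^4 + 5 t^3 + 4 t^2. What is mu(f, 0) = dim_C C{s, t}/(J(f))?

2

The Hessian of f at 0 has rank 1. Corank 1: A-series; mu = 2 gives A_2.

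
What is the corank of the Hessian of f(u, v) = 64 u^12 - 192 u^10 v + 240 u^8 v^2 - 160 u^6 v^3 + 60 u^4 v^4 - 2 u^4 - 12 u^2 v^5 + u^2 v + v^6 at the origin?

2

Hessian at 0 has rank 0.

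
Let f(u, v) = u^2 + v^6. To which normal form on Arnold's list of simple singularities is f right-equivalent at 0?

A_5

The Hessian of f at 0 has rank 1. Corank 1: A-series; mu = 5 gives A_5.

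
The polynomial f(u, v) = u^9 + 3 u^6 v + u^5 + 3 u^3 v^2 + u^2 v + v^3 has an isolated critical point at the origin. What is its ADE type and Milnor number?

Type D_{4}, Milnor number mu = 4.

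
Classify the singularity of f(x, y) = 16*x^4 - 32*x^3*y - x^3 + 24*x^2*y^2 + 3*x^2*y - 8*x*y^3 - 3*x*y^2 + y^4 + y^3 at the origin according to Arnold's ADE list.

E6

The Hessian of f at 0 has rank 0. Corank 2; j^3 = -(x - y)^3 is a perfect cube, so E-series; the 4-jet and mu = 6 give E_6.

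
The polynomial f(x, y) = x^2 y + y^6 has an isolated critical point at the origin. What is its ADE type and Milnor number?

The Hessian of f at 0 has rank 0. Corank 2; j^3 = x^2*y has shape L^2 M (L != M), so D-series; mu = 7 gives D_7.

Type D_{7}, Milnor number mu = 7.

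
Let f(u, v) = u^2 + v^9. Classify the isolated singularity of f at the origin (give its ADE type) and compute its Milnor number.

Type A8, Milnor number mu = 8.

The Hessian of f at 0 has rank 1. Corank 1: A-series; mu = 8 gives A_8.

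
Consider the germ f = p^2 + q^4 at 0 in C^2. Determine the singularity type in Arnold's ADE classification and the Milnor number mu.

Type A_{3}, Milnor number mu = 3.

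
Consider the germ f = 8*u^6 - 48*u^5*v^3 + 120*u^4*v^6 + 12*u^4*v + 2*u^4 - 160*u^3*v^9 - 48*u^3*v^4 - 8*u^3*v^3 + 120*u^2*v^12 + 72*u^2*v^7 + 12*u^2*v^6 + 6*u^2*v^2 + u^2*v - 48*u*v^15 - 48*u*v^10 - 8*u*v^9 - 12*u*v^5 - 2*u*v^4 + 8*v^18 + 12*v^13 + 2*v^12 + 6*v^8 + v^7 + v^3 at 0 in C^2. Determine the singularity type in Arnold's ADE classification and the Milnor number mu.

Type D_{4}, Milnor number mu = 4.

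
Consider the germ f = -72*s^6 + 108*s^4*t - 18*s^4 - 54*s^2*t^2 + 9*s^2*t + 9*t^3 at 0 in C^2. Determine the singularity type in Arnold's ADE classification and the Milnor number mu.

Type D_{4}, Milnor number mu = 4.

The Hessian of f at 0 is [[0, 0], [0, 0]] with rank 0, so corank 2. A Groebner basis of the Jacobian ideal J(f) in C{s,t} is {t^3, s^2 + 3*t^2, s*t}; counting standard monomials gives mu = 4. Corank 2; j^3 = 9*t*(s^2 + t^2) splits into three distinct lines over C (the quadratic factor has nonzero discriminant), so D_4.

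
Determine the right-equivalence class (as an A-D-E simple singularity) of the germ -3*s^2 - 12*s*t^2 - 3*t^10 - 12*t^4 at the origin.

The Hessian of f at 0 has rank 1. Corank 1: A-series; mu = 9 gives A_9.

A_9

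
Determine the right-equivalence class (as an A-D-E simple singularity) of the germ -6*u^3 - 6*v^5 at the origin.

E8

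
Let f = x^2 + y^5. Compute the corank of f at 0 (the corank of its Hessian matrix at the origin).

1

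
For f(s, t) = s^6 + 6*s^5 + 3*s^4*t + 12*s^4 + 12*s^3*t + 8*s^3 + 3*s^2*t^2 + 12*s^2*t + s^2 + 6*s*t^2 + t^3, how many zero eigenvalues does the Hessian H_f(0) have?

1

The Hessian at 0 is [[2, 0], [0, 0]] of rank 1; hence corank 1.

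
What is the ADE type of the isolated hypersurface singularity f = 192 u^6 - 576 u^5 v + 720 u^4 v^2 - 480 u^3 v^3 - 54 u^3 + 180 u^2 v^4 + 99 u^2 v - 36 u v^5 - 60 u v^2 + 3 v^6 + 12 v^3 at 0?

D7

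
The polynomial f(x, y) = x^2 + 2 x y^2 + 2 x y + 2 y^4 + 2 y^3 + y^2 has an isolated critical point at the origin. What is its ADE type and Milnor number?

The Hessian of f at 0 has rank 1. Corank 1: A-series; mu = 3 gives A_3.

Type A_3, Milnor number mu = 3.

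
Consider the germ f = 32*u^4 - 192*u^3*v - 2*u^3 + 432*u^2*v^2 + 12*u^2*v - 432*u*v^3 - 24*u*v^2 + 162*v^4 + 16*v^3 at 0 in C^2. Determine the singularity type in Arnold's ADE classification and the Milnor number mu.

The Hessian of f at 0 has rank 0. Corank 2; j^3 = -2*(u - 2*v)^3 is a perfect cube, so E-series; the 4-jet and mu = 6 give E_6.

Type E6, Milnor number mu = 6.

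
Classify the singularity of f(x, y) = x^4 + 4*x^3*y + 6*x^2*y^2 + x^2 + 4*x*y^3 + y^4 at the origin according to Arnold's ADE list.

A_{3}

The Hessian of f at 0 has rank 1. Corank 1: A-series; mu = 3 gives A_3.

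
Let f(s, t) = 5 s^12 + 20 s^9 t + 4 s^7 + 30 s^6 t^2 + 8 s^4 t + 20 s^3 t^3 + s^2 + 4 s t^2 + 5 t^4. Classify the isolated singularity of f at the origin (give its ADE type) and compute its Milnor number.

Type A3, Milnor number mu = 3.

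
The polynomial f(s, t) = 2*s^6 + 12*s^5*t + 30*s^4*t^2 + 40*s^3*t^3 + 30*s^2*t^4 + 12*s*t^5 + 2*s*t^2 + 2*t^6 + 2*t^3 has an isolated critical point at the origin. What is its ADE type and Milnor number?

Type D7, Milnor number mu = 7.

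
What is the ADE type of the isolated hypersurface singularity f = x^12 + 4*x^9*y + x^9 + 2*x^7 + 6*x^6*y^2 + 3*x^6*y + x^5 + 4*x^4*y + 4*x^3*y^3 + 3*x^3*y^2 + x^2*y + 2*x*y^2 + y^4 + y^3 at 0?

D_5

The Hessian of f at 0 has rank 0. Corank 2; j^3 = y*(x + y)^2 has shape L^2 M (L != M), so D-series; mu = 5 gives D_5.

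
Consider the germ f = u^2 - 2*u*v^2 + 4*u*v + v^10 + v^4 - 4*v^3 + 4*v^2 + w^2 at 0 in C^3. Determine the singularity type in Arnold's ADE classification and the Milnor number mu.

Type A9, Milnor number mu = 9.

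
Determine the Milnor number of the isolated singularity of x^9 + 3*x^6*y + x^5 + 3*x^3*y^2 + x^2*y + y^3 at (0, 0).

The Hessian of f at 0 is [[0, 0], [0, 0]] with rank 0, so corank 2. A Groebner basis of the Jacobian ideal J(f) in C{x,y} is {y^3, x^2 + 3*y^2, x*y}; counting standard monomials gives mu = 4. Corank 2; j^3 = y*(x^2 + y^2) splits into three distinct lines over C (the quadratic factor has nonzero discriminant), so D_4.

4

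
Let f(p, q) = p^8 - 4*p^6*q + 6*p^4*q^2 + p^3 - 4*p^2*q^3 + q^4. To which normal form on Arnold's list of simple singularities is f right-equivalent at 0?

E6

The Hessian of f at 0 is [[0, 0], [0, 0]] with rank 0, so corank 2. A Groebner basis of the Jacobian ideal J(f) in C{p,q} is {q^3, p^2}; counting standard monomials gives mu = 6. Corank 2; j^3 = p^3 is a perfect cube, so E-series; the 4-jet and mu = 6 give E_6.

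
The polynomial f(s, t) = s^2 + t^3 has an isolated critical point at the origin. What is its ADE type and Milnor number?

The Hessian of f at 0 is [[2, 0], [0, 0]] with rank 1, so corank 1. A Groebner basis of the Jacobian ideal J(f) in C{s,t} is {t^2, s}; counting standard monomials gives mu = 2. Corank 1: A-series; mu = 2 gives A_2.

Type A_2, Milnor number mu = 2.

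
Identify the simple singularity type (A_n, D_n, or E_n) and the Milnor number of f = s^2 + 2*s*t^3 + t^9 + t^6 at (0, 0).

The Hessian of f at 0 is [[2, 0], [0, 0]] with rank 1, so corank 1. A Groebner basis of the Jacobian ideal J(f) in C{s,t} is {s^2*t^2, s^3, s + t^3}; counting standard monomials gives mu = 8. Corank 1: A-series; mu = 8 gives A_8.

Type A_{8}, Milnor number mu = 8.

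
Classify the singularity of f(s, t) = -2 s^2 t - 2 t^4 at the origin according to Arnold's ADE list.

D_{5}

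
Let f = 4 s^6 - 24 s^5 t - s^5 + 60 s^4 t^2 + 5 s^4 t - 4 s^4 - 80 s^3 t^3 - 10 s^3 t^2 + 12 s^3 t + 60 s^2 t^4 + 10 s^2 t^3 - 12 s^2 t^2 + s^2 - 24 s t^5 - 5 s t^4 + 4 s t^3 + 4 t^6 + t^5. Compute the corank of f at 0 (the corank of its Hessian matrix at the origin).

Hessian at 0 has rank 1.

1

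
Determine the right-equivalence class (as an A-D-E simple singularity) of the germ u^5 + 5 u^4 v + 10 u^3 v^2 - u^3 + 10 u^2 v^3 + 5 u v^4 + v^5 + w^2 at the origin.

The Hessian of f at 0 has rank 1. Corank 2; j^3 = -u^3 is a perfect cube, so E-series; the 5-jet and mu = 8 give E_8.

E_{8}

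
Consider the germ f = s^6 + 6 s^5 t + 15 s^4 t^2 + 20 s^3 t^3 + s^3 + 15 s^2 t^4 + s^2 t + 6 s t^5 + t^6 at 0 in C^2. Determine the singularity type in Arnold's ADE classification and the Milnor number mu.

The Hessian of f at 0 has rank 0. Corank 2; j^3 = s^2*(s + t) has shape L^2 M (L != M), so D-series; mu = 7 gives D_7.

Type D7, Milnor number mu = 7.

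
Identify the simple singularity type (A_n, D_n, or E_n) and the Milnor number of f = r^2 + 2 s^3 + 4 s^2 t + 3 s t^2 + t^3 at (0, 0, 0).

Type D_4, Milnor number mu = 4.

The Hessian of f at 0 has rank 1. Corank 2; j^3 = (s + t)*(2*s^2 + 2*s*t + t^2) splits into three distinct lines over C (the quadratic factor has nonzero discriminant), so D_4.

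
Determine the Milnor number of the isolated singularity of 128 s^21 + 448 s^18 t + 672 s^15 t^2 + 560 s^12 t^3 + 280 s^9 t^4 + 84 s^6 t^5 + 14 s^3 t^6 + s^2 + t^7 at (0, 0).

The Hessian of f at 0 is [[2, 0], [0, 0]] with rank 1, so corank 1. A Groebner basis of the Jacobian ideal J(f) in C{s,t} is {t^6, s}; counting standard monomials gives mu = 6. Corank 1: A-series; mu = 6 gives A_6.

6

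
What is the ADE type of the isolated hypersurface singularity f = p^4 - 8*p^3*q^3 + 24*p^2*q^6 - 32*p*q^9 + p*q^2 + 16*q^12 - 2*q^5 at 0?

D_5

The Hessian of f at 0 is [[0, 0], [0, 0]] with rank 0, so corank 2. A Groebner basis of the Jacobian ideal J(f) in C{p,q} is {p^3 + q^2/4, q^3, p*q}; counting standard monomials gives mu = 5. Corank 2; j^3 = p*q^2 has shape L^2 M (L != M), so D-series; mu = 5 gives D_5.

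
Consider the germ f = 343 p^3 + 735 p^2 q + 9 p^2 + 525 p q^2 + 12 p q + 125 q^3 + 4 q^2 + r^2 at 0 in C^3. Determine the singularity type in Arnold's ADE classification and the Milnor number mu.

The Hessian of f at 0 has rank 2. Corank 1: A-series; mu = 2 gives A_2.

Type A_2, Milnor number mu = 2.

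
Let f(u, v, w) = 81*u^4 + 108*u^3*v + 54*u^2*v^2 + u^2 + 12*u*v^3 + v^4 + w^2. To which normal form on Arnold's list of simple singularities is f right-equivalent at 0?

A3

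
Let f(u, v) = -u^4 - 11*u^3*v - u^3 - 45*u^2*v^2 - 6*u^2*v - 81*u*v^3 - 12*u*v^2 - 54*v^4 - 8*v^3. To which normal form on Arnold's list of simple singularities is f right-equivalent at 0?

E_7

The Hessian of f at 0 is [[0, 0], [0, 0]] with rank 0, so corank 2. A Groebner basis of the Jacobian ideal J(f) in C{u,v} is {3*u^2 + 12*u*v + v^4 + v^3 + 12*v^2, u^3 + 30*u^2 + 120*u*v + 18*v^3 + 120*v^2, u^2*v - 9*u^2 - 36*u*v - 7*v^3 - 36*v^2, 2*u^2 + u*v^2 + 8*u*v + 8*v^3/3 + 8*v^2}; counting standard monomials gives mu = 7. Corank 2; j^3 = -(u + 2*v)^3 is a perfect cube, so E-series; the 4-jet and mu = 7 give E_7.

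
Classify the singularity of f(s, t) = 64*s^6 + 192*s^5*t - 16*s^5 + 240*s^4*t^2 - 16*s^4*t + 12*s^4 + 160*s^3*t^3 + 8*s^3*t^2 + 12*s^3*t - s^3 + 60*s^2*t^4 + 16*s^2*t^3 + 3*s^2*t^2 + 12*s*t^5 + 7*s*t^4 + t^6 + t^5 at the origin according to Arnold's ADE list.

E_{8}

The Hessian of f at 0 has rank 0. Corank 2; j^3 = -s^3 is a perfect cube, so E-series; the 5-jet and mu = 8 give E_8.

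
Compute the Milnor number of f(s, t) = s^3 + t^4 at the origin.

6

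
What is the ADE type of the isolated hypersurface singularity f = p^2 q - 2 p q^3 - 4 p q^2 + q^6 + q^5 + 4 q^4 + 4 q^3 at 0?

The Hessian of f at 0 is [[0, 0], [0, 0]] with rank 0, so corank 2. A Groebner basis of the Jacobian ideal J(f) in C{p,q} is {p^3 + p^2 - 13*p*q^2 + 14*p*q - 32*q^2, p^2*q + p^2/6 - 25*p*q^2/6 + 11*p*q/3 - 8*q^2, -p*q + q^3 + 2*q^2}; counting standard monomials gives mu = 7. Corank 2; j^3 = q*(p - 2*q)^2 has shape L^2 M (L != M), so D-series; mu = 7 gives D_7.

D_7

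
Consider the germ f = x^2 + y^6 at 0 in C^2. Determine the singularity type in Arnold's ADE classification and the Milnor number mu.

The Hessian of f at 0 is [[2, 0], [0, 0]] with rank 1, so corank 1. A Groebner basis of the Jacobian ideal J(f) in C{x,y} is {y^5, x}; counting standard monomials gives mu = 5. Corank 1: A-series; mu = 5 gives A_5.

Type A_5, Milnor number mu = 5.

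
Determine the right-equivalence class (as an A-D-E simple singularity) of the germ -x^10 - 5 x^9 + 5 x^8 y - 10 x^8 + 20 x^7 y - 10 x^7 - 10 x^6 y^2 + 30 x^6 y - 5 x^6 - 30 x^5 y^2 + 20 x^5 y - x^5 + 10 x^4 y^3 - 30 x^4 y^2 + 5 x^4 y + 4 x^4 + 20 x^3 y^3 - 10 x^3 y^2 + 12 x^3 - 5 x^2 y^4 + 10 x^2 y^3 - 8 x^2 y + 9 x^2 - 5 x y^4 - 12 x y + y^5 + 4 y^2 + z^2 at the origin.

A_{4}

The Hessian of f at 0 is [[18, -12, 0], [-12, 8, 0], [0, 0, 2]] with rank 2, so corank 1. A Groebner basis of the Jacobian ideal J(f) in C{x,y,z} is {-243*x/64 + y^3 - 9*y^2/8 + 81*y/32, x^2 + 3*x/2 - y, x*y + 9*x/8 - y^2/3 - 3*y/4, z}; counting standard monomials gives mu = 4. Corank 1: A-series; mu = 4 gives A_4.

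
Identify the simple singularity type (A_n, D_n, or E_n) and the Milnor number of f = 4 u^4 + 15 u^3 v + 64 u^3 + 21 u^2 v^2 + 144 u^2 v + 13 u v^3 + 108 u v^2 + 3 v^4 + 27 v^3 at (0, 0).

The Hessian of f at 0 is [[0, 0], [0, 0]] with rank 0, so corank 2. A Groebner basis of the Jacobian ideal J(f) in C{u,v} is {196608*u^2 + 294912*u*v + v^4 + 64*v^3 + 110592*v^2, u^3 + 1008*u^2 + 1512*u*v + 3*v^3/4 + 567*v^2, u^2*v - 832*u^2 - 1248*u*v - 5*v^3/6 - 468*v^2, 512*u^2 + u*v^2 + 768*u*v + 11*v^3/12 + 288*v^2}; counting standard monomials gives mu = 7. Corank 2; j^3 = (4*u + 3*v)^3 is a perfect cube, so E-series; the 4-jet and mu = 7 give E_7.

Type E7, Milnor number mu = 7.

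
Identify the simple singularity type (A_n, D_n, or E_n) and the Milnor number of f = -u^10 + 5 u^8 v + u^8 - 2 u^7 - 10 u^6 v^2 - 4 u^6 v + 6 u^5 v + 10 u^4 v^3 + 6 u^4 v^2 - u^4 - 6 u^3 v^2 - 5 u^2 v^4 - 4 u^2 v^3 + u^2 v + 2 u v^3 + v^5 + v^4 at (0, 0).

The Hessian of f at 0 has rank 0. Corank 2; j^3 = u^2*v has shape L^2 M (L != M), so D-series; mu = 5 gives D_5.

Type D_5, Milnor number mu = 5.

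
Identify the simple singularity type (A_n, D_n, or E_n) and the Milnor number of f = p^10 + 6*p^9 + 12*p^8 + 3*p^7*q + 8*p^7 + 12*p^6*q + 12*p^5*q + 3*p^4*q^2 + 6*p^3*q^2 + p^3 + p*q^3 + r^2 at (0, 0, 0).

Type E_{7}, Milnor number mu = 7.

The Hessian of f at 0 has rank 1. Corank 2; j^3 = p^3 is a perfect cube, so E-series; the 4-jet and mu = 7 give E_7.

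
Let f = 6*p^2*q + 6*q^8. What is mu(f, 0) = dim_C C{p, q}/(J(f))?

9

The Hessian of f at 0 has rank 0. Corank 2; j^3 = 6*p^2*q has shape L^2 M (L != M), so D-series; mu = 9 gives D_9.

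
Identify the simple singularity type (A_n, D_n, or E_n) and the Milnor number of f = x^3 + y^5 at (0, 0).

The Hessian of f at 0 has rank 0. Corank 2; j^3 = x^3 is a perfect cube, so E-series; the 5-jet and mu = 8 give E_8.

Type E_8, Milnor number mu = 8.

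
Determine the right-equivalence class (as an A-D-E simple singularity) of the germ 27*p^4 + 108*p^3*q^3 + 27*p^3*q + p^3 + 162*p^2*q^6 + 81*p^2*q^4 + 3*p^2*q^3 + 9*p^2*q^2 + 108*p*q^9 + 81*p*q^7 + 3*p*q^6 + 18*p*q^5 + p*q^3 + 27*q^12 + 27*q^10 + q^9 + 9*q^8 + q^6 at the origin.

E_{7}

The Hessian of f at 0 has rank 0. Corank 2; j^3 = p^3 is a perfect cube, so E-series; the 4-jet and mu = 7 give E_7.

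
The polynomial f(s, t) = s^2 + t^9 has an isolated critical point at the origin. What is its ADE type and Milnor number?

The Hessian of f at 0 is [[2, 0], [0, 0]] with rank 1, so corank 1. A Groebner basis of the Jacobian ideal J(f) in C{s,t} is {t^8, s}; counting standard monomials gives mu = 8. Corank 1: A-series; mu = 8 gives A_8.

Type A8, Milnor number mu = 8.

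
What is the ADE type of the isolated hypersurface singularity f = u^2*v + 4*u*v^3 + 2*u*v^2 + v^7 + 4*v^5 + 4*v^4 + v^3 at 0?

D8

The Hessian of f at 0 is [[0, 0], [0, 0]] with rank 0, so corank 2. A Groebner basis of the Jacobian ideal J(f) in C{u,v} is {u^2*v^2 - u^2*v + 4*u^2/7 - 5*u*v^2/14 + 23*u*v/28 + v^2/4, u^3 + 3*u^2*v - 8*u^2/7 + 5*u*v^2/7 - 23*u*v/14 - v^2/2, u*v/2 + v^3 + v^2/2}; counting standard monomials gives mu = 8. Corank 2; j^3 = v*(u + v)^2 has shape L^2 M (L != M), so D-series; mu = 8 gives D_8.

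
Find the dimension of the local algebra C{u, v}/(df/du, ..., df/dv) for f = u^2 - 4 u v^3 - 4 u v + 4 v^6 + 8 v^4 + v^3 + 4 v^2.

The Hessian of f at 0 is [[2, -4], [-4, 8]] with rank 1, so corank 1. A Groebner basis of the Jacobian ideal J(f) in C{u,v} is {v^2, u - 2*v}; counting standard monomials gives mu = 2. Corank 1: A-series; mu = 2 gives A_2.

2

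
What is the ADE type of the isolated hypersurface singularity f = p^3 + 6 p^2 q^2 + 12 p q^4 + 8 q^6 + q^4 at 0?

E_6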